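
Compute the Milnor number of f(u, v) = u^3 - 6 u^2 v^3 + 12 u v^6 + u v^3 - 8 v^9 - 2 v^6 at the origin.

7

The Hessian of f at 0 has rank 0. Corank 2; j^3 = u^3 is a perfect cube, so E-series; the 4-jet and mu = 7 give E_7.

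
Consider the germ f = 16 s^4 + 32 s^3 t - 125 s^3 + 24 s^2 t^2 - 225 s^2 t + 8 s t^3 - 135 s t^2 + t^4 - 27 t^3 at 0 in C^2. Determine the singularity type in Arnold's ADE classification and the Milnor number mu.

The Hessian of f at 0 is [[0, 0], [0, 0]] with rank 0, so corank 2. A Groebner basis of the Jacobian ideal J(f) in C{s,t} is {t^4, s*t^2 + 17*t^3/30, s^2 + 6*s*t/5 + 9*t^2/25}; counting standard monomials gives mu = 6. Corank 2; j^3 = -(5*s + 3*t)^3 is a perfect cube, so E-series; the 4-jet and mu = 6 give E_6.

Type E_{6}, Milnor number mu = 6.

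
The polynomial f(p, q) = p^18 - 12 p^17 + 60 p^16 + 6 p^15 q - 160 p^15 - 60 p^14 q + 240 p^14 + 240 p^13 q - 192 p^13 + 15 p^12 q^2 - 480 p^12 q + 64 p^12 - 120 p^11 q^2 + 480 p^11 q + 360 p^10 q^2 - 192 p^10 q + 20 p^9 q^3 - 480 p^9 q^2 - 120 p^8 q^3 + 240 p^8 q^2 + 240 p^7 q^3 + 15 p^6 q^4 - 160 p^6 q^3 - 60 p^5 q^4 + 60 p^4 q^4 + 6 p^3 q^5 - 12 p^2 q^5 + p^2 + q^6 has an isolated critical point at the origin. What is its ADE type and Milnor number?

Type A_{5}, Milnor number mu = 5.

The Hessian of f at 0 has rank 1. Corank 1: A-series; mu = 5 gives A_5.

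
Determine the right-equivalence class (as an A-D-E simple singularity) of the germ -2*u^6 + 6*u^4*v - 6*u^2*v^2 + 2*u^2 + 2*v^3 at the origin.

A_{2}

The Hessian of f at 0 is [[4, 0], [0, 0]] with rank 1, so corank 1. A Groebner basis of the Jacobian ideal J(f) in C{u,v} is {v^2, u}; counting standard monomials gives mu = 2. Corank 1: A-series; mu = 2 gives A_2.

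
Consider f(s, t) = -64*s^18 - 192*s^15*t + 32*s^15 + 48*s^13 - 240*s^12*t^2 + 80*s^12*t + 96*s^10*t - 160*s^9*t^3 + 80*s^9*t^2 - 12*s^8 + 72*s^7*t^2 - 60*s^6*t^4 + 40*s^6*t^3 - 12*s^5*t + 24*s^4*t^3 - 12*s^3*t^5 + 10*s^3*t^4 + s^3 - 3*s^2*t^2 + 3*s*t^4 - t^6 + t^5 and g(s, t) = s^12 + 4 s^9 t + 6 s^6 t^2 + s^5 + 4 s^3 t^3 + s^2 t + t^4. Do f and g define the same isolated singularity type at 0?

No.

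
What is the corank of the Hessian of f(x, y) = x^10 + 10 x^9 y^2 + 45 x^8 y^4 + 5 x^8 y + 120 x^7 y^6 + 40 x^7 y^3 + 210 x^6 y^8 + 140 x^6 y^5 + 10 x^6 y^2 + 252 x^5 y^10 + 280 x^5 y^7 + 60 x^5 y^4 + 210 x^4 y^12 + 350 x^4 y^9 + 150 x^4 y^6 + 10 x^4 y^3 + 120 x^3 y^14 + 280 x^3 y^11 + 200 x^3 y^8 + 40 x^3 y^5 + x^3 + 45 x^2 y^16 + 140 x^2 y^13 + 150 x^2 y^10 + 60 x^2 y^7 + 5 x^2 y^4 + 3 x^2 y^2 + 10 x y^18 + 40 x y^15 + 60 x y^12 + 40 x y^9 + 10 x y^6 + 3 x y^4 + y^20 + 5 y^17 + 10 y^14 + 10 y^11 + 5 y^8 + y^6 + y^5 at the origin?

2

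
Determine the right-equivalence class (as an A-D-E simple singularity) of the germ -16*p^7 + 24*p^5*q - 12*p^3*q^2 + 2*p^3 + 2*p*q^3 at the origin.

The Hessian of f at 0 has rank 0. Corank 2; j^3 = 2*p^3 is a perfect cube, so E-series; the 4-jet and mu = 7 give E_7.

E_{7}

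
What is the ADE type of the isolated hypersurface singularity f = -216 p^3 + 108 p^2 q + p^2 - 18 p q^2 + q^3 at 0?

The Hessian of f at 0 has rank 1. Corank 1: A-series; mu = 2 gives A_2.

A_{2}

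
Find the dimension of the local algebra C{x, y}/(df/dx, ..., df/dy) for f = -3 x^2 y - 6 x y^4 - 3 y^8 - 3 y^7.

The Hessian of f at 0 is [[0, 0], [0, 0]] with rank 0, so corank 2. A Groebner basis of the Jacobian ideal J(f) in C{x,y} is {x^2*y^2, 8*x^2*y + x^2 + x*y^3, x*y + y^4, x^3}; counting standard monomials gives mu = 9. Corank 2; j^3 = -3*x^2*y has shape L^2 M (L != M), so D-series; mu = 9 gives D_9.

9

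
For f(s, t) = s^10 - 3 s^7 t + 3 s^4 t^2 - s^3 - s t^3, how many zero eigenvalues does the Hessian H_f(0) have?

The Hessian at 0 is [[0, 0], [0, 0]] of rank 0; hence corank 2.

2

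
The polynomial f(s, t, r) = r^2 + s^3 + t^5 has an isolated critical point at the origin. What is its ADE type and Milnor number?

The Hessian of f at 0 has rank 1. Corank 2; j^3 = s^3 is a perfect cube, so E-series; the 5-jet and mu = 8 give E_8.

Type E_{8}, Milnor number mu = 8.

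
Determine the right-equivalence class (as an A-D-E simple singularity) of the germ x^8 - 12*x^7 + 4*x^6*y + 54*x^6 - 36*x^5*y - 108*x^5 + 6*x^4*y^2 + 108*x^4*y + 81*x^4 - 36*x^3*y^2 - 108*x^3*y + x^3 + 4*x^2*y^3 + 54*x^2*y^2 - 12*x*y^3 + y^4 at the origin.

The Hessian of f at 0 has rank 0. Corank 2; j^3 = x^3 is a perfect cube, so E-series; the 4-jet and mu = 6 give E_6.

E6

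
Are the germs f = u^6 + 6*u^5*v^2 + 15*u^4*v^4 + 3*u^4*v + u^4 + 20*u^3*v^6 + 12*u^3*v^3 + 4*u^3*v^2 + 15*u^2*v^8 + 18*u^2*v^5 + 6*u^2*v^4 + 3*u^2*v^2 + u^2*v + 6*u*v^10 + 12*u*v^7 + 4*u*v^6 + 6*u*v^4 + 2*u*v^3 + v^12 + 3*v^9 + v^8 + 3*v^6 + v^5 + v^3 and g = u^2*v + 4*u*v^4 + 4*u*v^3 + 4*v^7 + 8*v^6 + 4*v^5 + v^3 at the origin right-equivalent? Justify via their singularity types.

Yes.

The Hessian of f at 0 has rank 0. Corank 2; j^3 = v*(u^2 + v^2) splits into three distinct lines over C (the quadratic factor has nonzero discriminant), so D_4. The Hessian of g at 0 has rank 0. Corank 2; j^3 = v*(u^2 + v^2) splits into three distinct lines over C (the quadratic factor has nonzero discriminant), so D_4. Both have type D_4, hence right-equivalent.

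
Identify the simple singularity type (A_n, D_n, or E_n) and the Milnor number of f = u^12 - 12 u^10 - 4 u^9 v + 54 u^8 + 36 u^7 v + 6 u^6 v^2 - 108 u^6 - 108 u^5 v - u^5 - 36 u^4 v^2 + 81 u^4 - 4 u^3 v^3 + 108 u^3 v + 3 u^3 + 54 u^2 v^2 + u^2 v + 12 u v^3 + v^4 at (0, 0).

Type D_{5}, Milnor number mu = 5.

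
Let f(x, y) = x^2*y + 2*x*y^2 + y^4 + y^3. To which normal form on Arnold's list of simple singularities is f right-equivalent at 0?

The Hessian of f at 0 has rank 0. Corank 2; j^3 = y*(x + y)^2 has shape L^2 M (L != M), so D-series; mu = 5 gives D_5.

D_5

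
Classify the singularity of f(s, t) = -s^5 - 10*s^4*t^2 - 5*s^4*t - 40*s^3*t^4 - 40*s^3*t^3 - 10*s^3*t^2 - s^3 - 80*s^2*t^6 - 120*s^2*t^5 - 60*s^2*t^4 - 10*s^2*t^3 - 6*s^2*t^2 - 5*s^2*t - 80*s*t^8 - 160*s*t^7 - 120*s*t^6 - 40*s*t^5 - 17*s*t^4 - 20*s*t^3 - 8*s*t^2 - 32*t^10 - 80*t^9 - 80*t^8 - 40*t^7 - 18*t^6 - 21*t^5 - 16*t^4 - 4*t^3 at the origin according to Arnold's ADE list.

D6

The Hessian of f at 0 is [[0, 0], [0, 0]] with rank 0, so corank 2. A Groebner basis of the Jacobian ideal J(f) in C{s,t} is {s^3 - 4*s^2 - 20*s*t - 24*t^2, s^2*t - 2*s^2 - 6*s*t - 4*t^2, 3*s^2 + s*t^2 + 11*s*t + 10*t^2, -5*s^2/2 - 19*s*t/2 + t^3 - 9*t^2}; counting standard monomials gives mu = 6. Corank 2; j^3 = -(s + t)*(s + 2*t)^2 has shape L^2 M (L != M), so D-series; mu = 6 gives D_6.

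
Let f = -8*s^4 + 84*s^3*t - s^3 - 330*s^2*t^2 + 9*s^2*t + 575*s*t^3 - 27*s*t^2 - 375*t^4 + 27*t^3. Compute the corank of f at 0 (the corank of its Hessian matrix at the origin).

2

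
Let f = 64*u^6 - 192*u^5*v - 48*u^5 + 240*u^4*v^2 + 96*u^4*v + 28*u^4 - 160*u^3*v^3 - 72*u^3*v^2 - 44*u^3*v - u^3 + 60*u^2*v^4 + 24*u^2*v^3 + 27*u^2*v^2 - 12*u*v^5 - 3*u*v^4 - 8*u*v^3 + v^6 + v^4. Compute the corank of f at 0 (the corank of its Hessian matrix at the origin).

2

The Hessian at 0 is [[0, 0], [0, 0]] of rank 0; hence corank 2.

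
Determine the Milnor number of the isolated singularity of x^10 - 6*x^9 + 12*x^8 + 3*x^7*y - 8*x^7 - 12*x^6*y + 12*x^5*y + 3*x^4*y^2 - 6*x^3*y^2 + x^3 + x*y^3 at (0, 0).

7

The Hessian of f at 0 is [[0, 0], [0, 0]] with rank 0, so corank 2. A Groebner basis of the Jacobian ideal J(f) in C{x,y} is {x^3, x*y^2, 3*x^2 + y^3}; counting standard monomials gives mu = 7. Corank 2; j^3 = x^3 is a perfect cube, so E-series; the 4-jet and mu = 7 give E_7.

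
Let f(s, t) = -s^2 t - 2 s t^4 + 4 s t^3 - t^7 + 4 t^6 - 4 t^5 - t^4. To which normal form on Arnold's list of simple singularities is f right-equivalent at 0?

The Hessian of f at 0 has rank 0. Corank 2; j^3 = -s^2*t has shape L^2 M (L != M), so D-series; mu = 5 gives D_5.

D5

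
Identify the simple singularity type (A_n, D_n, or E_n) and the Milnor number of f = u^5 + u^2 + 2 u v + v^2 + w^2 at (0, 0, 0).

Type A_{4}, Milnor number mu = 4.

The Hessian of f at 0 has rank 2. Corank 1: A-series; mu = 4 gives A_4.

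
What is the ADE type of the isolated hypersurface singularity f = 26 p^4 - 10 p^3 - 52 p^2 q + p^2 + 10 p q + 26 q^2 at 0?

A1

The Hessian of f at 0 has rank 2. Corank 0: nondegenerate Morse point, so A_1.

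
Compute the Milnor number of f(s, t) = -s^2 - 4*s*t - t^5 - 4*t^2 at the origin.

The Hessian of f at 0 has rank 1. Corank 1: A-series; mu = 4 gives A_4.

4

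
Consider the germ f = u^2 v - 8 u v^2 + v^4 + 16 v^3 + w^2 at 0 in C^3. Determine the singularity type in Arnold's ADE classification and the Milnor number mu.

Type D_{5}, Milnor number mu = 5.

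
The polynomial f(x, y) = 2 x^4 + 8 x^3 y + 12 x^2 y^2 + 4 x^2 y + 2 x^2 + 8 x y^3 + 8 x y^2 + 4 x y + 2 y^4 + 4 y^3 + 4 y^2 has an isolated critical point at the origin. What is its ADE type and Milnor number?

Type A1, Milnor number mu = 1.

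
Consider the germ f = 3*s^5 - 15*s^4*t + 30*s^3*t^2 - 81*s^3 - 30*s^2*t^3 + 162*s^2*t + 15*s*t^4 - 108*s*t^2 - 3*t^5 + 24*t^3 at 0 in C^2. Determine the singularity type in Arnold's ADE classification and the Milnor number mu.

Type E_8, Milnor number mu = 8.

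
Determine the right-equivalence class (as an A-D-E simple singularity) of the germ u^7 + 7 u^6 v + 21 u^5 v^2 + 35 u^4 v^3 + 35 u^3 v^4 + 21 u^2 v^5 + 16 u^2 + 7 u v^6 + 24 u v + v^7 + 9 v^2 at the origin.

A6

The Hessian of f at 0 has rank 1. Corank 1: A-series; mu = 6 gives A_6.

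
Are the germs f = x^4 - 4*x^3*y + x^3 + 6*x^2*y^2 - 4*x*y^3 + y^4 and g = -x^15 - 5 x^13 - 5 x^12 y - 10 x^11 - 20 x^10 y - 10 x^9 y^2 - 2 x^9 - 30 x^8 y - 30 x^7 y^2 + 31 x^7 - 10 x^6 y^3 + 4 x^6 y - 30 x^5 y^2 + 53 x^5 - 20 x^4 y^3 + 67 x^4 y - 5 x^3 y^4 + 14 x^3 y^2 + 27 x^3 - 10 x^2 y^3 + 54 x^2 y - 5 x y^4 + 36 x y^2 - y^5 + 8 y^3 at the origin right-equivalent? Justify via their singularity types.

No.

The Hessian of f at 0 has rank 0. Corank 2; j^3 = x^3 is a perfect cube, so E-series; the 4-jet and mu = 6 give E_6. The Hessian of g at 0 has rank 0. Corank 2; j^3 = (3*x + 2*y)^3 is a perfect cube, so E-series; the 5-jet and mu = 8 give E_8. f is E_6 but g is E_8, hence not right-equivalent.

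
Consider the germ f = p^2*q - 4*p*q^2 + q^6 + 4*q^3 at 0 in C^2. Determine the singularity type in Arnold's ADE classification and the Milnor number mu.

Type D_7, Milnor number mu = 7.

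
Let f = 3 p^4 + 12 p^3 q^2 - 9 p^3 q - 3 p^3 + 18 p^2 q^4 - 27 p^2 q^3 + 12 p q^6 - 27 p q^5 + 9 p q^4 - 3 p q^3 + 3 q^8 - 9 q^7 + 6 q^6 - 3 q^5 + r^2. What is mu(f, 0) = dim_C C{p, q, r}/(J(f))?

7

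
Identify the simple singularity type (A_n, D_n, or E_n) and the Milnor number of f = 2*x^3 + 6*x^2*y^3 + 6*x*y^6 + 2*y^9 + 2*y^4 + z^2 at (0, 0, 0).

The Hessian of f at 0 has rank 1. Corank 2; j^3 = 2*x^3 is a perfect cube, so E-series; the 4-jet and mu = 6 give E_6.

Type E6, Milnor number mu = 6.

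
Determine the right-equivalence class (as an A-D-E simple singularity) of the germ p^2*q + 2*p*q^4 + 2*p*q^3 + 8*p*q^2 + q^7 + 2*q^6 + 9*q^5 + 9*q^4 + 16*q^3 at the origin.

D_5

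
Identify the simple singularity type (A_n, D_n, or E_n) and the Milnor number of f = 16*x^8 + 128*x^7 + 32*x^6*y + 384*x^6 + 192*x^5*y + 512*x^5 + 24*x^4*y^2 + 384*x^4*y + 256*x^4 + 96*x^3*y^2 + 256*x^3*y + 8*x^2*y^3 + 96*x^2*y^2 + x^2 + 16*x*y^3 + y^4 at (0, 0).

Type A_3, Milnor number mu = 3.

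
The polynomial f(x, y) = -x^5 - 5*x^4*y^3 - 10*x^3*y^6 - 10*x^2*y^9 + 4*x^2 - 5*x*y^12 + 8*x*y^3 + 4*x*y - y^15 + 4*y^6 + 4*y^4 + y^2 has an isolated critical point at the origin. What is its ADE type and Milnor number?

Type A4, Milnor number mu = 4.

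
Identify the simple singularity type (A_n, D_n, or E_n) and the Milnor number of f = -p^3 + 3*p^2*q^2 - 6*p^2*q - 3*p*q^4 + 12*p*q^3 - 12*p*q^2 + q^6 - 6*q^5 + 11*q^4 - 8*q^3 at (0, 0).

Type E6, Milnor number mu = 6.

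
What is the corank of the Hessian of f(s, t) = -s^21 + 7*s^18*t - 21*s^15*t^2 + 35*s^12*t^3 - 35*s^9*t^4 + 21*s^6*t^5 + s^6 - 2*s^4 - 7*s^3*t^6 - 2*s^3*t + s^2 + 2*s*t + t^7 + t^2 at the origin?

Hessian at 0 has rank 1.

1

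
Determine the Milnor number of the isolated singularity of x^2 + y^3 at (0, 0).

2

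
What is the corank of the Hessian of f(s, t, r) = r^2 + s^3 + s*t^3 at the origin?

2

Hessian at 0 has rank 1.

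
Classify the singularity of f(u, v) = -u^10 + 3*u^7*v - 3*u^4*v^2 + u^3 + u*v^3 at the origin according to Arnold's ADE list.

The Hessian of f at 0 has rank 0. Corank 2; j^3 = u^3 is a perfect cube, so E-series; the 4-jet and mu = 7 give E_7.

E7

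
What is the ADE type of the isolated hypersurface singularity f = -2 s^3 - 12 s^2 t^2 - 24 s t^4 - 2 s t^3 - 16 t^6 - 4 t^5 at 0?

E_7

The Hessian of f at 0 has rank 0. Corank 2; j^3 = -2*s^3 is a perfect cube, so E-series; the 4-jet and mu = 7 give E_7.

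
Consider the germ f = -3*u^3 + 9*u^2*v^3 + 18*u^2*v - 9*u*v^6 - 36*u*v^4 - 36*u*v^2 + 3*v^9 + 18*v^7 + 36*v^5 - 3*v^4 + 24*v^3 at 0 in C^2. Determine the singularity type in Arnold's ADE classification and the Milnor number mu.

Type E_{6}, Milnor number mu = 6.

The Hessian of f at 0 has rank 0. Corank 2; j^3 = -3*(u - 2*v)^3 is a perfect cube, so E-series; the 4-jet and mu = 6 give E_6.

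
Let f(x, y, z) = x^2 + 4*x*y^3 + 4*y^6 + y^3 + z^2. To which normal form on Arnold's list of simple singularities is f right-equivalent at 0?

The Hessian of f at 0 is [[2, 0, 0], [0, 0, 0], [0, 0, 2]] with rank 2, so corank 1. A Groebner basis of the Jacobian ideal J(f) in C{x,y,z} is {y^2, x, z}; counting standard monomials gives mu = 2. Corank 1: A-series; mu = 2 gives A_2.

A2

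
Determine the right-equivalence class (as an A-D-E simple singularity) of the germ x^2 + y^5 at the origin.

A_{4}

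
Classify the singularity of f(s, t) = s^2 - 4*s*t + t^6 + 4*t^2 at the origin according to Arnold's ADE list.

The Hessian of f at 0 is [[2, -4], [-4, 8]] with rank 1, so corank 1. A Groebner basis of the Jacobian ideal J(f) in C{s,t} is {t^5, s - 2*t}; counting standard monomials gives mu = 5. Corank 1: A-series; mu = 5 gives A_5.

A_5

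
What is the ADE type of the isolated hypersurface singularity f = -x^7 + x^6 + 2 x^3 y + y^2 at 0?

A6

The Hessian of f at 0 has rank 1. Corank 1: A-series; mu = 6 gives A_6.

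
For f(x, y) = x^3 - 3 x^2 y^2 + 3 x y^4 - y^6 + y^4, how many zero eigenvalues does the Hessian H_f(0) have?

2

The Hessian at 0 is [[0, 0], [0, 0]] of rank 0; hence corank 2.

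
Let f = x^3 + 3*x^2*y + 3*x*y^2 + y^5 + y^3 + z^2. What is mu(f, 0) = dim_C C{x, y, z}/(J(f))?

8

The Hessian of f at 0 has rank 1. Corank 2; j^3 = (x + y)^3 is a perfect cube, so E-series; the 5-jet and mu = 8 give E_8.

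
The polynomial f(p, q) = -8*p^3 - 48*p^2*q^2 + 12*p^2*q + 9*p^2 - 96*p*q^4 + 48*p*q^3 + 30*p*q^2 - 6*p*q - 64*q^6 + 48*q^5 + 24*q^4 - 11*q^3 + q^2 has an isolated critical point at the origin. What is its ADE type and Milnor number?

Type A2, Milnor number mu = 2.

The Hessian of f at 0 is [[18, -6], [-6, 2]] with rank 1, so corank 1. A Groebner basis of the Jacobian ideal J(f) in C{p,q} is {q^2, p - q/3}; counting standard monomials gives mu = 2. Corank 1: A-series; mu = 2 gives A_2.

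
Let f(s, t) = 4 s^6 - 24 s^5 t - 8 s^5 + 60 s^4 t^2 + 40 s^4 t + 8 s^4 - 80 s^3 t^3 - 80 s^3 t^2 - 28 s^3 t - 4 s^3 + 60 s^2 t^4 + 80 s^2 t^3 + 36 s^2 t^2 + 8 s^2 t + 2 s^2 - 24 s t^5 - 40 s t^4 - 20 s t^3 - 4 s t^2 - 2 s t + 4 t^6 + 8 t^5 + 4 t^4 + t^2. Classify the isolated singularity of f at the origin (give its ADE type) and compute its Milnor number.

Type A_{1}, Milnor number mu = 1.

The Hessian of f at 0 is [[4, -2], [-2, 2]] with rank 2, so corank 0. A Groebner basis of the Jacobian ideal J(f) in C{s,t} is {s, t}; counting standard monomials gives mu = 1. Corank 0: nondegenerate Morse point, so A_1.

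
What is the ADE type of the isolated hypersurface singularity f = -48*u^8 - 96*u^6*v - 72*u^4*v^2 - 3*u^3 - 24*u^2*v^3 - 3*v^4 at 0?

E_{6}

The Hessian of f at 0 has rank 0. Corank 2; j^3 = -3*u^3 is a perfect cube, so E-series; the 4-jet and mu = 6 give E_6.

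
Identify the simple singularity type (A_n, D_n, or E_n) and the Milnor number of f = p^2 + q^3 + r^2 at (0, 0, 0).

Type A_{2}, Milnor number mu = 2.

The Hessian of f at 0 has rank 2. Corank 1: A-series; mu = 2 gives A_2.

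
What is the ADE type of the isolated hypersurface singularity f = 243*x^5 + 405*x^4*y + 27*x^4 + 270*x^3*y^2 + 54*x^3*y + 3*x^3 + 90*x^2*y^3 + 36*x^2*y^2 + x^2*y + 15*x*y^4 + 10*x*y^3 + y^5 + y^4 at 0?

D_5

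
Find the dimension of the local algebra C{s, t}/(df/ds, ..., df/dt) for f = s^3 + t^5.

The Hessian of f at 0 is [[0, 0], [0, 0]] with rank 0, so corank 2. A Groebner basis of the Jacobian ideal J(f) in C{s,t} is {t^4, s^2}; counting standard monomials gives mu = 8. Corank 2; j^3 = s^3 is a perfect cube, so E-series; the 5-jet and mu = 8 give E_8.

8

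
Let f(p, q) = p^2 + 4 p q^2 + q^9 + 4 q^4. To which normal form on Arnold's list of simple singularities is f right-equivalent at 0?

A_{8}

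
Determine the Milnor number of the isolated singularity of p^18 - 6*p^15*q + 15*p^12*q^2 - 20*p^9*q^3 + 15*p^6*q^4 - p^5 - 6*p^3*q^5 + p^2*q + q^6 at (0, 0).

The Hessian of f at 0 is [[0, 0], [0, 0]] with rank 0, so corank 2. A Groebner basis of the Jacobian ideal J(f) in C{p,q} is {p^2/6 + q^5, p^3, p*q}; counting standard monomials gives mu = 7. Corank 2; j^3 = p^2*q has shape L^2 M (L != M), so D-series; mu = 7 gives D_7.

7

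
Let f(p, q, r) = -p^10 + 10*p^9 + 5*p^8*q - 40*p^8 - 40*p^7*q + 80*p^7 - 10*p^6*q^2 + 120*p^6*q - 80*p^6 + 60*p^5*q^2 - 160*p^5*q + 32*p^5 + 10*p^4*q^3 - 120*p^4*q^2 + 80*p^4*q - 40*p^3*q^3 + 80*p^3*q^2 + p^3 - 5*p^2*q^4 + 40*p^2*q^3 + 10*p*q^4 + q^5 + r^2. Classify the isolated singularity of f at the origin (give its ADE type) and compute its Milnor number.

The Hessian of f at 0 is [[0, 0, 0], [0, 0, 0], [0, 0, 2]] with rank 1, so corank 2. A Groebner basis of the Jacobian ideal J(f) in C{p,q,r} is {q^5, p*q^3 + q^4/8, p^2, r}; counting standard monomials gives mu = 8. Corank 2; j^3 = p^3 is a perfect cube, so E-series; the 5-jet and mu = 8 give E_8.

Type E_8, Milnor number mu = 8.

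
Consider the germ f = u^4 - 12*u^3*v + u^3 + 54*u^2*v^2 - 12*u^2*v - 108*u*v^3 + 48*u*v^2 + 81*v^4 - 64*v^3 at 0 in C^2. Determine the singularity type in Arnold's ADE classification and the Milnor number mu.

Type E_{6}, Milnor number mu = 6.

The Hessian of f at 0 is [[0, 0], [0, 0]] with rank 0, so corank 2. A Groebner basis of the Jacobian ideal J(f) in C{u,v} is {v^4, u*v^2 - 11*v^3/3, u^2 - 8*u*v + 16*v^2}; counting standard monomials gives mu = 6. Corank 2; j^3 = (u - 4*v)^3 is a perfect cube, so E-series; the 4-jet and mu = 6 give E_6.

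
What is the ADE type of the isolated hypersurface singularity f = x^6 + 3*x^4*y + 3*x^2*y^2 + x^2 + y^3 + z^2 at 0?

The Hessian of f at 0 is [[2, 0, 0], [0, 0, 0], [0, 0, 2]] with rank 2, so corank 1. A Groebner basis of the Jacobian ideal J(f) in C{x,y,z} is {y^2, x, z}; counting standard monomials gives mu = 2. Corank 1: A-series; mu = 2 gives A_2.

A_{2}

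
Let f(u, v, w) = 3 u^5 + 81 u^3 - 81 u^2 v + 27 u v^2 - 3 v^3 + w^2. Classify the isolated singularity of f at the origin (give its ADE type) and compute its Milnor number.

The Hessian of f at 0 is [[0, 0, 0], [0, 0, 0], [0, 0, 2]] with rank 1, so corank 2. A Groebner basis of the Jacobian ideal J(f) in C{u,v,w} is {v^5, u*v^3 - v^4/4, u^2 - 2*u*v/3 + v^2/9, w}; counting standard monomials gives mu = 8. Corank 2; j^3 = 3*(3*u - v)^3 is a perfect cube, so E-series; the 5-jet and mu = 8 give E_8.

Type E_8, Milnor number mu = 8.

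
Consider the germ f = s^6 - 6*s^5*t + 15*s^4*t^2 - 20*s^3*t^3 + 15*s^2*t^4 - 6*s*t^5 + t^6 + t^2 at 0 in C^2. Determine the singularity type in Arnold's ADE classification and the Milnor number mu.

Type A_{5}, Milnor number mu = 5.

The Hessian of f at 0 has rank 1. Corank 1: A-series; mu = 5 gives A_5.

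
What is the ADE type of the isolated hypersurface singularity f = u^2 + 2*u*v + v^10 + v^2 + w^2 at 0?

The Hessian of f at 0 is [[2, 2, 0], [2, 2, 0], [0, 0, 2]] with rank 2, so corank 1. A Groebner basis of the Jacobian ideal J(f) in C{u,v,w} is {v^9, u + v, w}; counting standard monomials gives mu = 9. Corank 1: A-series; mu = 9 gives A_9.

A_{9}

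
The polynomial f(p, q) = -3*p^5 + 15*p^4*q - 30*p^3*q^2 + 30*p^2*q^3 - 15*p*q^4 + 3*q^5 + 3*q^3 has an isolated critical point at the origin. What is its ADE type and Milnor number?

Type E_{8}, Milnor number mu = 8.

The Hessian of f at 0 is [[0, 0], [0, 0]] with rank 0, so corank 2. A Groebner basis of the Jacobian ideal J(f) in C{p,q} is {p^4 - 4*p^3*q, q^2}; counting standard monomials gives mu = 8. Corank 2; j^3 = 3*q^3 is a perfect cube, so E-series; the 5-jet and mu = 8 give E_8.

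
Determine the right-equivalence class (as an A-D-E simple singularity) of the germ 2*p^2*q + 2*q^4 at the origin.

D_{5}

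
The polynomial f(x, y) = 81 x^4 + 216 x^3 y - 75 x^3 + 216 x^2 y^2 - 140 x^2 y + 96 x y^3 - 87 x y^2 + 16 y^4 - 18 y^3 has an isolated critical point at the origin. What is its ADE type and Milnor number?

The Hessian of f at 0 has rank 0. Corank 2; j^3 = -(3*x + 2*y)*(5*x + 3*y)^2 has shape L^2 M (L != M), so D-series; mu = 5 gives D_5.

Type D5, Milnor number mu = 5.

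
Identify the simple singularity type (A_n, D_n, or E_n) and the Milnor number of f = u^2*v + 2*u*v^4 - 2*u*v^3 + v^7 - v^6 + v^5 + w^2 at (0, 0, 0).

The Hessian of f at 0 has rank 1. Corank 2; j^3 = u^2*v has shape L^2 M (L != M), so D-series; mu = 7 gives D_7.

Type D7, Milnor number mu = 7.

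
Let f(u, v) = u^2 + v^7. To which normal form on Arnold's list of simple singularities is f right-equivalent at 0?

A_{6}

The Hessian of f at 0 is [[2, 0], [0, 0]] with rank 1, so corank 1. A Groebner basis of the Jacobian ideal J(f) in C{u,v} is {v^6, u}; counting standard monomials gives mu = 6. Corank 1: A-series; mu = 6 gives A_6.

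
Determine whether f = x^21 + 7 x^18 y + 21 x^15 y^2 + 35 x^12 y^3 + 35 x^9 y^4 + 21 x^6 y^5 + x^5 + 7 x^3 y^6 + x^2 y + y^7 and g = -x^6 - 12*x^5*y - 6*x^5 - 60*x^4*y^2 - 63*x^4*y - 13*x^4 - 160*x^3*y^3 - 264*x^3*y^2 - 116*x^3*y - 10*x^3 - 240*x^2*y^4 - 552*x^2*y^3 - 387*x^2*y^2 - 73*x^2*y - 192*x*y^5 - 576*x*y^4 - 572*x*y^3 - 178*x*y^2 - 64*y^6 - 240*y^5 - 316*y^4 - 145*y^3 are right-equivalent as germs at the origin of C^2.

No.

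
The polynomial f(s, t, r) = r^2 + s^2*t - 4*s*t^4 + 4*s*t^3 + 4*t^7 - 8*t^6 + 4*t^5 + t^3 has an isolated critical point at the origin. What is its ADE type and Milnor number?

The Hessian of f at 0 has rank 1. Corank 2; j^3 = t*(s^2 + t^2) splits into three distinct lines over C (the quadratic factor has nonzero discriminant), so D_4.

Type D_4, Milnor number mu = 4.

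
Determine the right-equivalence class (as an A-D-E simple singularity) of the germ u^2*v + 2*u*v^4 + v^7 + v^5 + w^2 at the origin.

D_6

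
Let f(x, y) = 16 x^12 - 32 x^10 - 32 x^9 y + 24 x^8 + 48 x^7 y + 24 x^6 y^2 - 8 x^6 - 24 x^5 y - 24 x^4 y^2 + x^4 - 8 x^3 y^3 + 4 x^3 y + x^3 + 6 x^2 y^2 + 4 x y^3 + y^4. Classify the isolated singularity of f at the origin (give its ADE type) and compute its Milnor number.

The Hessian of f at 0 has rank 0. Corank 2; j^3 = x^3 is a perfect cube, so E-series; the 4-jet and mu = 6 give E_6.

Type E_6, Milnor number mu = 6.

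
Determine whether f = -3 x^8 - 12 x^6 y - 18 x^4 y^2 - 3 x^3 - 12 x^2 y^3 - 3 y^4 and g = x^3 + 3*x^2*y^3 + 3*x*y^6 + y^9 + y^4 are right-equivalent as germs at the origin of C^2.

The Hessian of f at 0 is [[0, 0], [0, 0]] with rank 0, so corank 2. A Groebner basis of the Jacobian ideal J(f) in C{x,y} is {y^3, x^2}; counting standard monomials gives mu = 6. Corank 2; j^3 = -3*x^3 is a perfect cube, so E-series; the 4-jet and mu = 6 give E_6. The Hessian of g at 0 is [[0, 0], [0, 0]] with rank 0, so corank 2. A Groebner basis of the Jacobian ideal J(g) in C{x,y} is {y^3, x^2}; counting standard monomials gives mu = 6. Corank 2; j^3 = x^3 is a perfect cube, so E-series; the 4-jet and mu = 6 give E_6. Both have type E_6, hence right-equivalent.

Yes.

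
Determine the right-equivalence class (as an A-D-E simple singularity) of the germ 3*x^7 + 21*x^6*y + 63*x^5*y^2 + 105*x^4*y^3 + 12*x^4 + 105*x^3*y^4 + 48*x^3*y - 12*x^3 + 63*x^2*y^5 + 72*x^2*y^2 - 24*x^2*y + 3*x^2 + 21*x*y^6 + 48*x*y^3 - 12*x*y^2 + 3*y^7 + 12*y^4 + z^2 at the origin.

A6

The Hessian of f at 0 has rank 2. Corank 1: A-series; mu = 6 gives A_6.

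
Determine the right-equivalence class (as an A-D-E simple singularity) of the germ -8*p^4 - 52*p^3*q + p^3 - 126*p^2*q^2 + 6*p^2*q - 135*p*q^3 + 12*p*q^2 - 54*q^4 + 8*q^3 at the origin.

E7

The Hessian of f at 0 has rank 0. Corank 2; j^3 = (p + 2*q)^3 is a perfect cube, so E-series; the 4-jet and mu = 7 give E_7.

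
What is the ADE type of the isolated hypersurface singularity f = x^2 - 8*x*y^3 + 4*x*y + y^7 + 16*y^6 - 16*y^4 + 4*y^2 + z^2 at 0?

The Hessian of f at 0 is [[2, 4, 0], [4, 8, 0], [0, 0, 2]] with rank 2, so corank 1. A Groebner basis of the Jacobian ideal J(f) in C{x,y,z} is {-x/4 + y^3 - y/2, x^2 + 4*x*y + 4*y^2, z}; counting standard monomials gives mu = 6. Corank 1: A-series; mu = 6 gives A_6.

A6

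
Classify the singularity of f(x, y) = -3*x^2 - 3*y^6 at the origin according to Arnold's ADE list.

A_{5}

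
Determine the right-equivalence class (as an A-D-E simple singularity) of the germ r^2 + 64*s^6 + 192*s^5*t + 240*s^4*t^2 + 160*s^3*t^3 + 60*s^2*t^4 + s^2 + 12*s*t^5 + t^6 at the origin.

The Hessian of f at 0 has rank 2. Corank 1: A-series; mu = 5 gives A_5.

A_{5}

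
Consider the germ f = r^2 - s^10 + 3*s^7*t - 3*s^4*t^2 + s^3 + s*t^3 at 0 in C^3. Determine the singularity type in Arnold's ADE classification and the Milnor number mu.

Type E_{7}, Milnor number mu = 7.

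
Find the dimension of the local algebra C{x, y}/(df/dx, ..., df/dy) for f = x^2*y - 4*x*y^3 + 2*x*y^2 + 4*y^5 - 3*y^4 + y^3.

5

The Hessian of f at 0 has rank 0. Corank 2; j^3 = y*(x + y)^2 has shape L^2 M (L != M), so D-series; mu = 5 gives D_5.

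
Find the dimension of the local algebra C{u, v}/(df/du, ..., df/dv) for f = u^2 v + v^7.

8

The Hessian of f at 0 has rank 0. Corank 2; j^3 = u^2*v has shape L^2 M (L != M), so D-series; mu = 8 gives D_8.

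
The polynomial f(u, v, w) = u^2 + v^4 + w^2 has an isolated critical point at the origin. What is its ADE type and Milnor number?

The Hessian of f at 0 is [[2, 0, 0], [0, 0, 0], [0, 0, 2]] with rank 2, so corank 1. A Groebner basis of the Jacobian ideal J(f) in C{u,v,w} is {v^3, u, w}; counting standard monomials gives mu = 3. Corank 1: A-series; mu = 3 gives A_3.

Type A3, Milnor number mu = 3.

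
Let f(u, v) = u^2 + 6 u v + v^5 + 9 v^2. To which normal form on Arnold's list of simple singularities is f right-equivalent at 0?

A_{4}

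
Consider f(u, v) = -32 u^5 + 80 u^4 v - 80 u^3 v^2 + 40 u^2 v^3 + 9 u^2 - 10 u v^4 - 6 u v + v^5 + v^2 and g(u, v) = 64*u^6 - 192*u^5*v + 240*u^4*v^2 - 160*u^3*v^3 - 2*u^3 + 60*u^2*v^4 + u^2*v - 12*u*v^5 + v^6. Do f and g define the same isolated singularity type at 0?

The Hessian of f at 0 is [[18, -6], [-6, 2]] with rank 1, so corank 1. A Groebner basis of the Jacobian ideal J(f) in C{u,v} is {v^4, u - v/3}; counting standard monomials gives mu = 4. Corank 1: A-series; mu = 4 gives A_4. The Hessian of g at 0 is [[0, 0], [0, 0]] with rank 0, so corank 2. A Groebner basis of the Jacobian ideal J(g) in C{u,v} is {u*v/12 + v^5, u*v^2, u^2 - u*v/2}; counting standard monomials gives mu = 7. Corank 2; j^3 = -u^2*(2*u - v) has shape L^2 M (L != M), so D-series; mu = 7 gives D_7. f is A_4 but g is D_7, hence not right-equivalent.

No.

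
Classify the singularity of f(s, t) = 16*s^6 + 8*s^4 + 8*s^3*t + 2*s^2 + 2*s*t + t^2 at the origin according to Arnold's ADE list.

The Hessian of f at 0 is [[4, 2], [2, 2]] with rank 2, so corank 0. A Groebner basis of the Jacobian ideal J(f) in C{s,t} is {s, t}; counting standard monomials gives mu = 1. Corank 0: nondegenerate Morse point, so A_1.

A_{1}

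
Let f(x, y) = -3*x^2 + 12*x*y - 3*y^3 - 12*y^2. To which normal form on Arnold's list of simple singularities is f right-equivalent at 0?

A2

The Hessian of f at 0 has rank 1. Corank 1: A-series; mu = 2 gives A_2.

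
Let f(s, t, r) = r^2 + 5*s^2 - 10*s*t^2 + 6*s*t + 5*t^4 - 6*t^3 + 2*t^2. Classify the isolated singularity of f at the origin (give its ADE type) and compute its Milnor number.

Type A_1, Milnor number mu = 1.

The Hessian of f at 0 is [[10, 6, 0], [6, 4, 0], [0, 0, 2]] with rank 3, so corank 0. A Groebner basis of the Jacobian ideal J(f) in C{s,t,r} is {s, t, r}; counting standard monomials gives mu = 1. Corank 0: nondegenerate Morse point, so A_1.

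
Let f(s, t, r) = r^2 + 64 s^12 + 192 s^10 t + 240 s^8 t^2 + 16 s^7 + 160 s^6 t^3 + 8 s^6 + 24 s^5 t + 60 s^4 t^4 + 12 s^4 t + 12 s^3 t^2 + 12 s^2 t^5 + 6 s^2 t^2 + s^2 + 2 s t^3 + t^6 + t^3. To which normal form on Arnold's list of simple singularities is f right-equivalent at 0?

The Hessian of f at 0 has rank 2. Corank 1: A-series; mu = 2 gives A_2.

A_{2}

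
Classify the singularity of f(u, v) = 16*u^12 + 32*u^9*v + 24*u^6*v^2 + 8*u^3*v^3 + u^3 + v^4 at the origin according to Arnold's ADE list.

E6

The Hessian of f at 0 has rank 0. Corank 2; j^3 = u^3 is a perfect cube, so E-series; the 4-jet and mu = 6 give E_6.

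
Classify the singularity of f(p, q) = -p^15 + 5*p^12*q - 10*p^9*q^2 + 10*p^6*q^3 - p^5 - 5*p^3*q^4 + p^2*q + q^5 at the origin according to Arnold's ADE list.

D_{6}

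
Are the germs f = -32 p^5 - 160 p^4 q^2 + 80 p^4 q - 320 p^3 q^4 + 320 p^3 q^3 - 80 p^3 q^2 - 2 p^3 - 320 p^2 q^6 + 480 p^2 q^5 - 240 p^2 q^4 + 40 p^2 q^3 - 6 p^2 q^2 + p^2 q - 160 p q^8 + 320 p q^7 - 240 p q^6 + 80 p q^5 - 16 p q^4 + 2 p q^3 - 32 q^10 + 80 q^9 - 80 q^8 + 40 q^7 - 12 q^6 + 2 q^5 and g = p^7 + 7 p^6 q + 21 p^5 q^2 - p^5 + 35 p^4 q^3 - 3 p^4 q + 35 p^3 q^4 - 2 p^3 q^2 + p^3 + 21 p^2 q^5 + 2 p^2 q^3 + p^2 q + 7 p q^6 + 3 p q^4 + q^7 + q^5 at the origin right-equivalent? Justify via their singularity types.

Yes.

The Hessian of f at 0 is [[0, 0], [0, 0]] with rank 0, so corank 2. A Groebner basis of the Jacobian ideal J(f) in C{p,q} is {p^3, p^2*q, -p^2/4 + p*q^2, -5*p^2/2 + p*q + q^3}; counting standard monomials gives mu = 6. Corank 2; j^3 = -p^2*(2*p - q) has shape L^2 M (L != M), so D-series; mu = 6 gives D_6. The Hessian of g at 0 is [[0, 0], [0, 0]] with rank 0, so corank 2. A Groebner basis of the Jacobian ideal J(g) in C{p,q} is {-p*q/6 + q^4, p*q^2, p^2 + 5*p*q/6}; counting standard monomials gives mu = 6. Corank 2; j^3 = p^2*(p + q) has shape L^2 M (L != M), so D-series; mu = 6 gives D_6. Both have type D_6, hence right-equivalent.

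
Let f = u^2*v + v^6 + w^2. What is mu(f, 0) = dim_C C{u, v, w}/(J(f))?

The Hessian of f at 0 has rank 1. Corank 2; j^3 = u^2*v has shape L^2 M (L != M), so D-series; mu = 7 gives D_7.

7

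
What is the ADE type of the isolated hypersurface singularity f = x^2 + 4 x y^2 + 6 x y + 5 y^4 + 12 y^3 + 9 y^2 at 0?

A3

The Hessian of f at 0 has rank 1. Corank 1: A-series; mu = 3 gives A_3.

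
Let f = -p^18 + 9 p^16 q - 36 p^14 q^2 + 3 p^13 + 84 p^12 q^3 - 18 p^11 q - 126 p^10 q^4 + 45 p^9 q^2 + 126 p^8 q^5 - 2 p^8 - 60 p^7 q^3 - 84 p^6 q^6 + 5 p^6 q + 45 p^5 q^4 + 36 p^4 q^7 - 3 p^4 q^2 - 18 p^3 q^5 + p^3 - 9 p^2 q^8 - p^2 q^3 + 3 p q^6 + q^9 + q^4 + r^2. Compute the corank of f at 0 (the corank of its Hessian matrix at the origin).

2

The Hessian at 0 is [[0, 0, 0], [0, 0, 0], [0, 0, 2]] of rank 1; hence corank 2.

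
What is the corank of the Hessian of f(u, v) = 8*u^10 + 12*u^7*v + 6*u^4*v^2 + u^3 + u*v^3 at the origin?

Hessian at 0 has rank 0.

2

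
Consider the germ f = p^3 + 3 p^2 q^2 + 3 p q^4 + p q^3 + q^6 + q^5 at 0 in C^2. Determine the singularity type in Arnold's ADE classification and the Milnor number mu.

Type E7, Milnor number mu = 7.

The Hessian of f at 0 is [[0, 0], [0, 0]] with rank 0, so corank 2. A Groebner basis of the Jacobian ideal J(f) in C{p,q} is {-p^2 + q^4 - q^3/3, p^3, p^2*q + p^2/3 + q^3/9, p^2 + p*q^2 + q^3/3}; counting standard monomials gives mu = 7. Corank 2; j^3 = p^3 is a perfect cube, so E-series; the 4-jet and mu = 7 give E_7.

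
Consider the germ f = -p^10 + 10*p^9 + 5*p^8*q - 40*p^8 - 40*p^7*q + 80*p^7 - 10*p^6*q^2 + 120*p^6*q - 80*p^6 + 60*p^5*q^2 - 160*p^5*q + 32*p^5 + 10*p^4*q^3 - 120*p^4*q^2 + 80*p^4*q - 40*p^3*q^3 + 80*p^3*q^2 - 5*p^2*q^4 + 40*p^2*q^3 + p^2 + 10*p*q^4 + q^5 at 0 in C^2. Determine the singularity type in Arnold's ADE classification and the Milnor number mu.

The Hessian of f at 0 has rank 1. Corank 1: A-series; mu = 4 gives A_4.

Type A_{4}, Milnor number mu = 4.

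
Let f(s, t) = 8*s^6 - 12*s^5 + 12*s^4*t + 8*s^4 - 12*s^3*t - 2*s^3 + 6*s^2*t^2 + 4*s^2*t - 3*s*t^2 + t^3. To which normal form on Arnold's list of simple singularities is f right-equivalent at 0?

D_{4}

The Hessian of f at 0 has rank 0. Corank 2; j^3 = -(s - t)*(2*s^2 - 2*s*t + t^2) splits into three distinct lines over C (the quadratic factor has nonzero discriminant), so D_4.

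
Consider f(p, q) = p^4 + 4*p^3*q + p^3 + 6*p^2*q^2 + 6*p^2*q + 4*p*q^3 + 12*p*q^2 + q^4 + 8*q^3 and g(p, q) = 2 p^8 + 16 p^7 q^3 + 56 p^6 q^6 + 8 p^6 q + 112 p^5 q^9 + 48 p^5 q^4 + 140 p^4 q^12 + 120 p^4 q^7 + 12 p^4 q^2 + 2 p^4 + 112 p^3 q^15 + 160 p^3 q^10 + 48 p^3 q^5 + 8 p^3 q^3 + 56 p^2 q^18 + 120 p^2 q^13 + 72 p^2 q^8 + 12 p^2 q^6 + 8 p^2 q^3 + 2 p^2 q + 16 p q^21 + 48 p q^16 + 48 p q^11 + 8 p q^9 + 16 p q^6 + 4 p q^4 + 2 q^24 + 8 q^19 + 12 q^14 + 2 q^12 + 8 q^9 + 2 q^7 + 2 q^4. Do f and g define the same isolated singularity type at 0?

No.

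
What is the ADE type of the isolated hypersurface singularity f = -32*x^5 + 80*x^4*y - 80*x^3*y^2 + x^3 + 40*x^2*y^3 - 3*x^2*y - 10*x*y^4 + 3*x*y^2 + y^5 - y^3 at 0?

E8

The Hessian of f at 0 is [[0, 0], [0, 0]] with rank 0, so corank 2. A Groebner basis of the Jacobian ideal J(f) in C{x,y} is {y^5, x*y^3 - 7*y^4/8, x^2 - 2*x*y + y^2}; counting standard monomials gives mu = 8. Corank 2; j^3 = (x - y)^3 is a perfect cube, so E-series; the 5-jet and mu = 8 give E_8.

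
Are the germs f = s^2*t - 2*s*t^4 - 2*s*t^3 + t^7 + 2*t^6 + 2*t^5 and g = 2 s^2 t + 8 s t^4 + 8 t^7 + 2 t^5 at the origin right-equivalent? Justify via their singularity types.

Yes.

The Hessian of f at 0 has rank 0. Corank 2; j^3 = s^2*t has shape L^2 M (L != M), so D-series; mu = 6 gives D_6. The Hessian of g at 0 has rank 0. Corank 2; j^3 = 2*s^2*t has shape L^2 M (L != M), so D-series; mu = 6 gives D_6. Both have type D_6, hence right-equivalent.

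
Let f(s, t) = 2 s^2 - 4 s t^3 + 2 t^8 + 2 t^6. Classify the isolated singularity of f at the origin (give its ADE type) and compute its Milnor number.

The Hessian of f at 0 is [[4, 0], [0, 0]] with rank 1, so corank 1. A Groebner basis of the Jacobian ideal J(f) in C{s,t} is {s^3, s^2*t, -s + t^3}; counting standard monomials gives mu = 7. Corank 1: A-series; mu = 7 gives A_7.

Type A7, Milnor number mu = 7.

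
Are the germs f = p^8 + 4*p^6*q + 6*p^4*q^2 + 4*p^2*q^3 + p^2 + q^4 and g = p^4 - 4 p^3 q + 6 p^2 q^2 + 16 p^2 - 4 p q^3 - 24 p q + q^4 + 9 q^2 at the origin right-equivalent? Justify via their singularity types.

The Hessian of f at 0 has rank 1. Corank 1: A-series; mu = 3 gives A_3. The Hessian of g at 0 has rank 1. Corank 1: A-series; mu = 3 gives A_3. Both have type A_3, hence right-equivalent.

Yes.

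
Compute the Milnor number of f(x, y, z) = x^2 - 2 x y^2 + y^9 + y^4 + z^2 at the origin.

8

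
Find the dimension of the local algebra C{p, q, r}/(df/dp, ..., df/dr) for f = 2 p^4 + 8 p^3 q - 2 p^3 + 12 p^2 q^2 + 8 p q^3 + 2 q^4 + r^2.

6

The Hessian of f at 0 is [[0, 0, 0], [0, 0, 0], [0, 0, 2]] with rank 1, so corank 2. A Groebner basis of the Jacobian ideal J(f) in C{p,q,r} is {q^4, p*q^2 + q^3/3, p^2, r}; counting standard monomials gives mu = 6. Corank 2; j^3 = -2*p^3 is a perfect cube, so E-series; the 4-jet and mu = 6 give E_6.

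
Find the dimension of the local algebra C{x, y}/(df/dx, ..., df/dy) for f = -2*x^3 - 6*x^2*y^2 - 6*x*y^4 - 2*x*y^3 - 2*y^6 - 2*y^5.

7

The Hessian of f at 0 has rank 0. Corank 2; j^3 = -2*x^3 is a perfect cube, so E-series; the 4-jet and mu = 7 give E_7.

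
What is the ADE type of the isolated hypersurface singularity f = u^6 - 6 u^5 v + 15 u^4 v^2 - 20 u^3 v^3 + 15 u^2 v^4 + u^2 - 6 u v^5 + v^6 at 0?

A_{5}

The Hessian of f at 0 has rank 1. Corank 1: A-series; mu = 5 gives A_5.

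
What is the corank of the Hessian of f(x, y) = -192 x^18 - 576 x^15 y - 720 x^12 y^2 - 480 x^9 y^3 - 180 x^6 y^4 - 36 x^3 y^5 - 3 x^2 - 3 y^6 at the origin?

1

Hessian at 0 has rank 1.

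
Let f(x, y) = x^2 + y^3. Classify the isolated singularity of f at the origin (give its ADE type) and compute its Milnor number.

The Hessian of f at 0 has rank 1. Corank 1: A-series; mu = 2 gives A_2.

Type A_{2}, Milnor number mu = 2.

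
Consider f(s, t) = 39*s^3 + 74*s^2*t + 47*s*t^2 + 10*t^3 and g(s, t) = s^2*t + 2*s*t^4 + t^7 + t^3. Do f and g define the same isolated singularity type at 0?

The Hessian of f at 0 is [[0, 0], [0, 0]] with rank 0, so corank 2. A Groebner basis of the Jacobian ideal J(f) in C{s,t} is {t^3, s^2 - 11*t^2/23, s*t + 16*t^2/23}; counting standard monomials gives mu = 4. Corank 2; j^3 = (3*s + 2*t)*(13*s^2 + 16*s*t + 5*t^2) splits into three distinct lines over C (the quadratic factor has nonzero discriminant), so D_4. The Hessian of g at 0 is [[0, 0], [0, 0]] with rank 0, so corank 2. A Groebner basis of the Jacobian ideal J(g) in C{s,t} is {t^3, s^2 + 3*t^2, s*t}; counting standard monomials gives mu = 4. Corank 2; j^3 = t*(s^2 + t^2) splits into three distinct lines over C (the quadratic factor has nonzero discriminant), so D_4. Both have type D_4, hence right-equivalent.

Yes.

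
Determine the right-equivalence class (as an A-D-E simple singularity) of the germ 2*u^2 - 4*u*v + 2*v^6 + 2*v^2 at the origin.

The Hessian of f at 0 has rank 1. Corank 1: A-series; mu = 5 gives A_5.

A_{5}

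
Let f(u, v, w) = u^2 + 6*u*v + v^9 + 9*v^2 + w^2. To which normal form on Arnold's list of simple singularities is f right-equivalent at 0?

The Hessian of f at 0 has rank 2. Corank 1: A-series; mu = 8 gives A_8.

A8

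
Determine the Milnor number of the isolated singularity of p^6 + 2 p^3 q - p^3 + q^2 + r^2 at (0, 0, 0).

The Hessian of f at 0 is [[0, 0, 0], [0, 2, 0], [0, 0, 2]] with rank 2, so corank 1. A Groebner basis of the Jacobian ideal J(f) in C{p,q,r} is {p^2, q, r}; counting standard monomials gives mu = 2. Corank 1: A-series; mu = 2 gives A_2.

2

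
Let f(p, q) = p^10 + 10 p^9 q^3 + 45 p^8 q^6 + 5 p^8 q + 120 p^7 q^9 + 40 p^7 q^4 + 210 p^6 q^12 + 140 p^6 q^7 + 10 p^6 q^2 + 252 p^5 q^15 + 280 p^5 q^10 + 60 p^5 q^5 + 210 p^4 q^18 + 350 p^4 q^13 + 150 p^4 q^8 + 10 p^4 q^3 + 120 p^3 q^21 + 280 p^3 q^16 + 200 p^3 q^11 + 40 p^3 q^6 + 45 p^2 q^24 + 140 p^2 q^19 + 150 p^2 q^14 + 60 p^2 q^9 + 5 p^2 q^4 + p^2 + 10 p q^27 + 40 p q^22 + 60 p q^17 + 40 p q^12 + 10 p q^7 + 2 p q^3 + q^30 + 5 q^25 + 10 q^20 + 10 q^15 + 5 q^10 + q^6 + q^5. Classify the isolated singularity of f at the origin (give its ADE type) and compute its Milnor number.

Type A4, Milnor number mu = 4.

The Hessian of f at 0 has rank 1. Corank 1: A-series; mu = 4 gives A_4.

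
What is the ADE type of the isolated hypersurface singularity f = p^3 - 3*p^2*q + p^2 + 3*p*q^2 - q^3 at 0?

A_{2}

The Hessian of f at 0 has rank 1. Corank 1: A-series; mu = 2 gives A_2.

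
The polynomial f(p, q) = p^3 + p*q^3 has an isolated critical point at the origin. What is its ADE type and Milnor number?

The Hessian of f at 0 has rank 0. Corank 2; j^3 = p^3 is a perfect cube, so E-series; the 4-jet and mu = 7 give E_7.

Type E_{7}, Milnor number mu = 7.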